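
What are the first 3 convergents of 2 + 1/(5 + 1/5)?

2/1, 11/5, 57/26

Using the convergent recurrence p_i = a_i*p_{i-1} + p_{i-2}, q_i = a_i*q_{i-1} + q_{i-2} with p_{-2}=0, p_{-1}=1, q_{-2}=1, q_{-1}=0:
  i=0: a_0=2, p_0 = 2*1 + 0 = 2, q_0 = 2*0 + 1 = 1.
  i=1: a_1=5, p_1 = 5*2 + 1 = 11, q_1 = 5*1 + 0 = 5.
  i=2: a_2=5, p_2 = 5*11 + 2 = 57, q_2 = 5*5 + 1 = 26.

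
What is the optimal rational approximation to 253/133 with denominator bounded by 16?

Expand x = 253/133 as a continued fraction with the Euclidean algorithm:
  253 = 1*133 + 120, so a_0 = 1.
  133 = 1*120 + 13, so a_1 = 1.
  120 = 9*13 + 3, so a_2 = 9.
  13 = 4*3 + 1, so a_3 = 4.
  3 = 3*1 + 0, so a_4 = 3.
so x = [1; 1, 9, 4, 3].
Convergents (p_i = a_i*p_{i-1} + p_{i-2}, q_i = a_i*q_{i-1} + q_{i-2} with p_{-2}=0, p_{-1}=1, q_{-2}=1, q_{-1}=0), until the denominator exceeds 16:
  i=0: a_0=1, p_0 = 1*1 + 0 = 1, q_0 = 1*0 + 1 = 1.
  i=1: a_1=1, p_1 = 1*1 + 1 = 2, q_1 = 1*1 + 0 = 1.
  i=2: a_2=9, p_2 = 9*2 + 1 = 19, q_2 = 9*1 + 1 = 10.
  i=3: a_3=4, p_3 = 4*19 + 2 = 78, q_3 = 4*10 + 1 = 41.
q_3 = 41 > 16, so the last convergent with denominator <= 16 is p_2/q_2 = 19/10.
The closest fraction with denominator <= 16 is either p_2/q_2 or the intermediate fraction (k*p_2 + p_1)/(k*q_2 + q_1) with the largest k >= 1 whose denominator stays <= 16; these approach x as k grows, and every other convergent or intermediate fraction in range is farther away.
Largest k: floor((16 - q_1)/q_2) = floor((16 - 1)/10) = 1.
That gives (1*19 + 2)/(1*10 + 1) = 21/11.
Compare the errors: |x - 19/10| = |253*10 - 19*133|/(133*10) = 3/1330, and |x - 21/11| = |253*11 - 21*133|/(133*11) = 10/1463.
Cross-multiplying, 3*1463 = 4389 < 13300 = 10*1330, so 3/1330 is smaller: the convergent 19/10 is closer to x than 21/11.

19/10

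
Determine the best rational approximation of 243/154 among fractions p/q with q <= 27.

Expand x = 243/154 as a continued fraction with the Euclidean algorithm:
  243 = 1*154 + 89, so a_0 = 1.
  154 = 1*89 + 65, so a_1 = 1.
  89 = 1*65 + 24, so a_2 = 1.
  65 = 2*24 + 17, so a_3 = 2.
  24 = 1*17 + 7, so a_4 = 1.
  17 = 2*7 + 3, so a_5 = 2.
  7 = 2*3 + 1, so a_6 = 2.
  3 = 3*1 + 0, so a_7 = 3.
so x = [1; 1, 1, 2, 1, 2, 2, 3].
Convergents (p_i = a_i*p_{i-1} + p_{i-2}, q_i = a_i*q_{i-1} + q_{i-2} with p_{-2}=0, p_{-1}=1, q_{-2}=1, q_{-1}=0), until the denominator exceeds 27:
  i=0: a_0=1, p_0 = 1*1 + 0 = 1, q_0 = 1*0 + 1 = 1.
  i=1: a_1=1, p_1 = 1*1 + 1 = 2, q_1 = 1*1 + 0 = 1.
  i=2: a_2=1, p_2 = 1*2 + 1 = 3, q_2 = 1*1 + 1 = 2.
  i=3: a_3=2, p_3 = 2*3 + 2 = 8, q_3 = 2*2 + 1 = 5.
  i=4: a_4=1, p_4 = 1*8 + 3 = 11, q_4 = 1*5 + 2 = 7.
  i=5: a_5=2, p_5 = 2*11 + 8 = 30, q_5 = 2*7 + 5 = 19.
  i=6: a_6=2, p_6 = 2*30 + 11 = 71, q_6 = 2*19 + 7 = 45.
q_6 = 45 > 27, so the last convergent with denominator <= 27 is p_5/q_5 = 30/19.
The closest fraction with denominator <= 27 is either p_5/q_5 or the intermediate fraction (k*p_5 + p_4)/(k*q_5 + q_4) with the largest k >= 1 whose denominator stays <= 27; these approach x as k grows, and every other convergent or intermediate fraction in range is farther away.
Largest k: floor((27 - q_4)/q_5) = floor((27 - 7)/19) = 1.
That gives (1*30 + 11)/(1*19 + 7) = 41/26.
Compare the errors: |x - 30/19| = |243*19 - 30*154|/(154*19) = 3/2926, and |x - 41/26| = |243*26 - 41*154|/(154*26) = 4/4004.
Cross-multiplying, 4*2926 = 11704 < 12012 = 3*4004, so 4/4004 is smaller: the intermediate fraction 41/26 is closer to x than 30/19.

41/26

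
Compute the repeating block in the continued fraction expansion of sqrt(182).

Write x_i = (sqrt(182) + m_i)/d_i with (m_0, d_0) = (0, 1). a_0 = floor(sqrt(182)) = 13, since 13^2 = 169 <= 182 < 196 = 14^2.
Iterate m_{i+1} = d_i*a_i - m_i, d_{i+1} = (182 - m_{i+1}^2)/d_i, a_{i+1} = floor((a_0 + m_{i+1})/d_{i+1}):
  m_1 = 1*13 - 0 = 13, d_1 = (182 - 13^2)/1 = 13/1 = 13, a_1 = floor((13 + 13)/13) = 2.
  m_2 = 13*2 - 13 = 13, d_2 = (182 - 13^2)/13 = 13/13 = 1, a_2 = floor((13 + 13)/1) = 26.
  m_3 = 1*26 - 13 = 13, d_3 = (182 - 13^2)/1 = 13/1 = 13: (m_3, d_3) = (m_1, d_1) = (13, 13), so from here the quotients repeat a_1, a_2; the period length is 2.
Hence the expansion of sqrt(182) is a_0 = 13 followed by the repeating block 2, 26 (period 2).

[13; (2, 26)]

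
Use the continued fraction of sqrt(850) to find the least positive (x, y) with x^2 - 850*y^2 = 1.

First expand sqrt(850) as a continued fraction. With x_i = (sqrt(850) + m_i)/d_i and (m_0, d_0) = (0, 1): a_0 = floor(sqrt(850)) = 29, since 29^2 = 841 <= 850 < 900 = 30^2.
Iterate m_{i+1} = d_i*a_i - m_i, d_{i+1} = (850 - m_{i+1}^2)/d_i, a_{i+1} = floor((a_0 + m_{i+1})/d_{i+1}):
  m_1 = 1*29 - 0 = 29, d_1 = (850 - 29^2)/1 = 9/1 = 9, a_1 = floor((29 + 29)/9) = 6.
  m_2 = 9*6 - 29 = 25, d_2 = (850 - 25^2)/9 = 225/9 = 25, a_2 = floor((29 + 25)/25) = 2.
  m_3 = 25*2 - 25 = 25, d_3 = (850 - 25^2)/25 = 225/25 = 9, a_3 = floor((29 + 25)/9) = 6.
  m_4 = 9*6 - 25 = 29, d_4 = (850 - 29^2)/9 = 9/9 = 1, a_4 = floor((29 + 29)/1) = 58.
  m_5 = 1*58 - 29 = 29, d_5 = (850 - 29^2)/1 = 9/1 = 9: (m_5, d_5) = (m_1, d_1) = (29, 9), so from here the quotients repeat a_1, ..., a_4; the period length is 4.
So sqrt(850) = [29; (6, 2, 6, 58)] with period length k = 4.
k is even, so the fundamental solution of x^2 - 850y^2 = 1 is (p_{k-1}, q_{k-1}) = (p_3, q_3); compute convergents through index 3.
Convergents (p_i = a_i*p_{i-1} + p_{i-2}, q_i = a_i*q_{i-1} + q_{i-2} with p_{-2}=0, p_{-1}=1, q_{-2}=1, q_{-1}=0):
  i=0: a_0=29, p_0 = 29*1 + 0 = 29, q_0 = 29*0 + 1 = 1.
  i=1: a_1=6, p_1 = 6*29 + 1 = 175, q_1 = 6*1 + 0 = 6.
  i=2: a_2=2, p_2 = 2*175 + 29 = 379, q_2 = 2*6 + 1 = 13.
  i=3: a_3=6, p_3 = 6*379 + 175 = 2449, q_3 = 6*13 + 6 = 84.
Check: 2449^2 - 850*84^2 = 5997601 - 5997600 = 1, so (x, y) = (2449, 84) solves the equation, and by the theorem it is the least positive solution.

(x, y) = (2449, 84)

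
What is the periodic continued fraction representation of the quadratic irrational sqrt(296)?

[17; (4, 1, 7, 1, 4, 34)]

Write x_i = (sqrt(296) + m_i)/d_i with (m_0, d_0) = (0, 1). a_0 = floor(sqrt(296)) = 17, since 17^2 = 289 <= 296 < 324 = 18^2.
Iterate m_{i+1} = d_i*a_i - m_i, d_{i+1} = (296 - m_{i+1}^2)/d_i, a_{i+1} = floor((a_0 + m_{i+1})/d_{i+1}):
  m_1 = 1*17 - 0 = 17, d_1 = (296 - 17^2)/1 = 7/1 = 7, a_1 = floor((17 + 17)/7) = 4.
  m_2 = 7*4 - 17 = 11, d_2 = (296 - 11^2)/7 = 175/7 = 25, a_2 = floor((17 + 11)/25) = 1.
  m_3 = 25*1 - 11 = 14, d_3 = (296 - 14^2)/25 = 100/25 = 4, a_3 = floor((17 + 14)/4) = 7.
  m_4 = 4*7 - 14 = 14, d_4 = (296 - 14^2)/4 = 100/4 = 25, a_4 = floor((17 + 14)/25) = 1.
  m_5 = 25*1 - 14 = 11, d_5 = (296 - 11^2)/25 = 175/25 = 7, a_5 = floor((17 + 11)/7) = 4.
  m_6 = 7*4 - 11 = 17, d_6 = (296 - 17^2)/7 = 7/7 = 1, a_6 = floor((17 + 17)/1) = 34.
  m_7 = 1*34 - 17 = 17, d_7 = (296 - 17^2)/1 = 7/1 = 7: (m_7, d_7) = (m_1, d_1) = (17, 7), so from here the quotients repeat a_1, ..., a_6; the period length is 6.
Hence the expansion of sqrt(296) is a_0 = 17 followed by the repeating block 4, 1, 7, 1, 4, 34 (period 6).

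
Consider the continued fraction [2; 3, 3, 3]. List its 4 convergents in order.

2/1, 7/3, 23/10, 76/33

Using the convergent recurrence p_i = a_i*p_{i-1} + p_{i-2}, q_i = a_i*q_{i-1} + q_{i-2} with p_{-2}=0, p_{-1}=1, q_{-2}=1, q_{-1}=0:
  i=0: a_0=2, p_0 = 2*1 + 0 = 2, q_0 = 2*0 + 1 = 1.
  i=1: a_1=3, p_1 = 3*2 + 1 = 7, q_1 = 3*1 + 0 = 3.
  i=2: a_2=3, p_2 = 3*7 + 2 = 23, q_2 = 3*3 + 1 = 10.
  i=3: a_3=3, p_3 = 3*23 + 7 = 76, q_3 = 3*10 + 3 = 33.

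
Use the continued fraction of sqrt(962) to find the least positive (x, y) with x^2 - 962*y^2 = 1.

(x, y) = (1923, 62)

First expand sqrt(962) as a continued fraction. With x_i = (sqrt(962) + m_i)/d_i and (m_0, d_0) = (0, 1): a_0 = floor(sqrt(962)) = 31, since 31^2 = 961 <= 962 < 1024 = 32^2.
Iterate m_{i+1} = d_i*a_i - m_i, d_{i+1} = (962 - m_{i+1}^2)/d_i, a_{i+1} = floor((a_0 + m_{i+1})/d_{i+1}):
  m_1 = 1*31 - 0 = 31, d_1 = (962 - 31^2)/1 = 1/1 = 1, a_1 = floor((31 + 31)/1) = 62.
  m_2 = 1*62 - 31 = 31, d_2 = (962 - 31^2)/1 = 1/1 = 1: (m_2, d_2) = (m_1, d_1) = (31, 1), so from here the quotient a_1 repeats; the period length is 1.
So sqrt(962) = [31; (62)] with period length k = 1.
k is odd, so (p_{k-1}, q_{k-1}) only solves x^2 - 962y^2 = -1 and the fundamental solution of x^2 - 962y^2 = 1 is (p_{2k-1}, q_{2k-1}) = (p_1, q_1); compute convergents through index 1, running through the period twice.
Convergents (p_i = a_i*p_{i-1} + p_{i-2}, q_i = a_i*q_{i-1} + q_{i-2} with p_{-2}=0, p_{-1}=1, q_{-2}=1, q_{-1}=0):
  i=0: a_0=31, p_0 = 31*1 + 0 = 31, q_0 = 31*0 + 1 = 1.
  i=1: a_1=62, p_1 = 62*31 + 1 = 1923, q_1 = 62*1 + 0 = 62.
Indeed p_0^2 - 962*q_0^2 = 961 - 962 = -1, not +1.
Check: 1923^2 - 962*62^2 = 3697929 - 3697928 = 1, so (x, y) = (1923, 62) solves the equation, and by the theorem it is the least positive solution.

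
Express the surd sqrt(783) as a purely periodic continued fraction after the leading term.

Write x_i = (sqrt(783) + m_i)/d_i with (m_0, d_0) = (0, 1). a_0 = floor(sqrt(783)) = 27, since 27^2 = 729 <= 783 < 784 = 28^2.
Iterate m_{i+1} = d_i*a_i - m_i, d_{i+1} = (783 - m_{i+1}^2)/d_i, a_{i+1} = floor((a_0 + m_{i+1})/d_{i+1}):
  m_1 = 1*27 - 0 = 27, d_1 = (783 - 27^2)/1 = 54/1 = 54, a_1 = floor((27 + 27)/54) = 1.
  m_2 = 54*1 - 27 = 27, d_2 = (783 - 27^2)/54 = 54/54 = 1, a_2 = floor((27 + 27)/1) = 54.
  m_3 = 1*54 - 27 = 27, d_3 = (783 - 27^2)/1 = 54/1 = 54: (m_3, d_3) = (m_1, d_1) = (27, 54), so from here the quotients repeat a_1, a_2; the period length is 2.
Hence the expansion of sqrt(783) is a_0 = 27 followed by the repeating block 1, 54 (period 2).

[27; (1, 54)]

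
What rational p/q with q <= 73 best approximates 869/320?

Expand x = 869/320 as a continued fraction with the Euclidean algorithm:
  869 = 2*320 + 229, so a_0 = 2.
  320 = 1*229 + 91, so a_1 = 1.
  229 = 2*91 + 47, so a_2 = 2.
  91 = 1*47 + 44, so a_3 = 1.
  47 = 1*44 + 3, so a_4 = 1.
  44 = 14*3 + 2, so a_5 = 14.
  3 = 1*2 + 1, so a_6 = 1.
  2 = 2*1 + 0, so a_7 = 2.
so x = [2; 1, 2, 1, 1, 14, 1, 2].
Convergents (p_i = a_i*p_{i-1} + p_{i-2}, q_i = a_i*q_{i-1} + q_{i-2} with p_{-2}=0, p_{-1}=1, q_{-2}=1, q_{-1}=0), until the denominator exceeds 73:
  i=0: a_0=2, p_0 = 2*1 + 0 = 2, q_0 = 2*0 + 1 = 1.
  i=1: a_1=1, p_1 = 1*2 + 1 = 3, q_1 = 1*1 + 0 = 1.
  i=2: a_2=2, p_2 = 2*3 + 2 = 8, q_2 = 2*1 + 1 = 3.
  i=3: a_3=1, p_3 = 1*8 + 3 = 11, q_3 = 1*3 + 1 = 4.
  i=4: a_4=1, p_4 = 1*11 + 8 = 19, q_4 = 1*4 + 3 = 7.
  i=5: a_5=14, p_5 = 14*19 + 11 = 277, q_5 = 14*7 + 4 = 102.
q_5 = 102 > 73, so the last convergent with denominator <= 73 is p_4/q_4 = 19/7.
The closest fraction with denominator <= 73 is either p_4/q_4 or the intermediate fraction (k*p_4 + p_3)/(k*q_4 + q_3) with the largest k >= 1 whose denominator stays <= 73; these approach x as k grows, and every other convergent or intermediate fraction in range is farther away.
Largest k: floor((73 - q_3)/q_4) = floor((73 - 4)/7) = 9.
That gives (9*19 + 11)/(9*7 + 4) = 182/67.
Compare the errors: |x - 19/7| = |869*7 - 19*320|/(320*7) = 3/2240, and |x - 182/67| = |869*67 - 182*320|/(320*67) = 17/21440.
Cross-multiplying, 17*2240 = 38080 < 64320 = 3*21440, so 17/21440 is smaller: the intermediate fraction 182/67 is closer to x than 19/7.

182/67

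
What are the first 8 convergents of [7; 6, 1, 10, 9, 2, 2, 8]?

7/1, 43/6, 50/7, 543/76, 4937/691, 10417/1458, 25771/3607, 216585/30314

Using the convergent recurrence p_i = a_i*p_{i-1} + p_{i-2}, q_i = a_i*q_{i-1} + q_{i-2} with p_{-2}=0, p_{-1}=1, q_{-2}=1, q_{-1}=0:
  i=0: a_0=7, p_0 = 7*1 + 0 = 7, q_0 = 7*0 + 1 = 1.
  i=1: a_1=6, p_1 = 6*7 + 1 = 43, q_1 = 6*1 + 0 = 6.
  i=2: a_2=1, p_2 = 1*43 + 7 = 50, q_2 = 1*6 + 1 = 7.
  i=3: a_3=10, p_3 = 10*50 + 43 = 543, q_3 = 10*7 + 6 = 76.
  i=4: a_4=9, p_4 = 9*543 + 50 = 4937, q_4 = 9*76 + 7 = 691.
  i=5: a_5=2, p_5 = 2*4937 + 543 = 10417, q_5 = 2*691 + 76 = 1458.
  i=6: a_6=2, p_6 = 2*10417 + 4937 = 25771, q_6 = 2*1458 + 691 = 3607.
  i=7: a_7=8, p_7 = 8*25771 + 10417 = 216585, q_7 = 8*3607 + 1458 = 30314.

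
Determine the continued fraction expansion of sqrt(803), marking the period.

Write x_i = (sqrt(803) + m_i)/d_i with (m_0, d_0) = (0, 1). a_0 = floor(sqrt(803)) = 28, since 28^2 = 784 <= 803 < 841 = 29^2.
Iterate m_{i+1} = d_i*a_i - m_i, d_{i+1} = (803 - m_{i+1}^2)/d_i, a_{i+1} = floor((a_0 + m_{i+1})/d_{i+1}):
  m_1 = 1*28 - 0 = 28, d_1 = (803 - 28^2)/1 = 19/1 = 19, a_1 = floor((28 + 28)/19) = 2.
  m_2 = 19*2 - 28 = 10, d_2 = (803 - 10^2)/19 = 703/19 = 37, a_2 = floor((28 + 10)/37) = 1.
  m_3 = 37*1 - 10 = 27, d_3 = (803 - 27^2)/37 = 74/37 = 2, a_3 = floor((28 + 27)/2) = 27.
  m_4 = 2*27 - 27 = 27, d_4 = (803 - 27^2)/2 = 74/2 = 37, a_4 = floor((28 + 27)/37) = 1.
  m_5 = 37*1 - 27 = 10, d_5 = (803 - 10^2)/37 = 703/37 = 19, a_5 = floor((28 + 10)/19) = 2.
  m_6 = 19*2 - 10 = 28, d_6 = (803 - 28^2)/19 = 19/19 = 1, a_6 = floor((28 + 28)/1) = 56.
  m_7 = 1*56 - 28 = 28, d_7 = (803 - 28^2)/1 = 19/1 = 19: (m_7, d_7) = (m_1, d_1) = (28, 19), so from here the quotients repeat a_1, ..., a_6; the period length is 6.
Hence the expansion of sqrt(803) is a_0 = 28 followed by the repeating block 2, 1, 27, 1, 2, 56 (period 6).

[28; (2, 1, 27, 1, 2, 56)]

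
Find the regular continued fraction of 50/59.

Run the Euclidean algorithm on 50 and 59; the successive quotients are the partial quotients a_0, a_1, ... (each step inverts the fractional part left over by the previous one):
  50 = 0*59 + 50, so a_0 = 0.
  59 = 1*50 + 9, so a_1 = 1.
  50 = 5*9 + 5, so a_2 = 5.
  9 = 1*5 + 4, so a_3 = 1.
  5 = 1*4 + 1, so a_4 = 1.
  4 = 4*1 + 0, so a_5 = 4.
The remainder reaches 0 after 6 divisions, so the expansion has 6 partial quotients, read off in order.

[0; 1, 5, 1, 1, 4]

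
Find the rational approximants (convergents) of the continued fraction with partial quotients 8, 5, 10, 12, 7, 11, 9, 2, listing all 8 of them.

Using the convergent recurrence p_i = a_i*p_{i-1} + p_{i-2}, q_i = a_i*q_{i-1} + q_{i-2} with p_{-2}=0, p_{-1}=1, q_{-2}=1, q_{-1}=0:
  i=0: a_0=8, p_0 = 8*1 + 0 = 8, q_0 = 8*0 + 1 = 1.
  i=1: a_1=5, p_1 = 5*8 + 1 = 41, q_1 = 5*1 + 0 = 5.
  i=2: a_2=10, p_2 = 10*41 + 8 = 418, q_2 = 10*5 + 1 = 51.
  i=3: a_3=12, p_3 = 12*418 + 41 = 5057, q_3 = 12*51 + 5 = 617.
  i=4: a_4=7, p_4 = 7*5057 + 418 = 35817, q_4 = 7*617 + 51 = 4370.
  i=5: a_5=11, p_5 = 11*35817 + 5057 = 399044, q_5 = 11*4370 + 617 = 48687.
  i=6: a_6=9, p_6 = 9*399044 + 35817 = 3627213, q_6 = 9*48687 + 4370 = 442553.
  i=7: a_7=2, p_7 = 2*3627213 + 399044 = 7653470, q_7 = 2*442553 + 48687 = 933793.

8/1, 41/5, 418/51, 5057/617, 35817/4370, 399044/48687, 3627213/442553, 7653470/933793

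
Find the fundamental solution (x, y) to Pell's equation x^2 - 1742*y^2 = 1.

First expand sqrt(1742) as a continued fraction. With x_i = (sqrt(1742) + m_i)/d_i and (m_0, d_0) = (0, 1): a_0 = floor(sqrt(1742)) = 41, since 41^2 = 1681 <= 1742 < 1764 = 42^2.
Iterate m_{i+1} = d_i*a_i - m_i, d_{i+1} = (1742 - m_{i+1}^2)/d_i, a_{i+1} = floor((a_0 + m_{i+1})/d_{i+1}):
  m_1 = 1*41 - 0 = 41, d_1 = (1742 - 41^2)/1 = 61/1 = 61, a_1 = floor((41 + 41)/61) = 1.
  m_2 = 61*1 - 41 = 20, d_2 = (1742 - 20^2)/61 = 1342/61 = 22, a_2 = floor((41 + 20)/22) = 2.
  m_3 = 22*2 - 20 = 24, d_3 = (1742 - 24^2)/22 = 1166/22 = 53, a_3 = floor((41 + 24)/53) = 1.
  m_4 = 53*1 - 24 = 29, d_4 = (1742 - 29^2)/53 = 901/53 = 17, a_4 = floor((41 + 29)/17) = 4.
  m_5 = 17*4 - 29 = 39, d_5 = (1742 - 39^2)/17 = 221/17 = 13, a_5 = floor((41 + 39)/13) = 6.
  m_6 = 13*6 - 39 = 39, d_6 = (1742 - 39^2)/13 = 221/13 = 17, a_6 = floor((41 + 39)/17) = 4.
  m_7 = 17*4 - 39 = 29, d_7 = (1742 - 29^2)/17 = 901/17 = 53, a_7 = floor((41 + 29)/53) = 1.
  m_8 = 53*1 - 29 = 24, d_8 = (1742 - 24^2)/53 = 1166/53 = 22, a_8 = floor((41 + 24)/22) = 2.
  m_9 = 22*2 - 24 = 20, d_9 = (1742 - 20^2)/22 = 1342/22 = 61, a_9 = floor((41 + 20)/61) = 1.
  m_10 = 61*1 - 20 = 41, d_10 = (1742 - 41^2)/61 = 61/61 = 1, a_10 = floor((41 + 41)/1) = 82.
  m_11 = 1*82 - 41 = 41, d_11 = (1742 - 41^2)/1 = 61/1 = 61: (m_11, d_11) = (m_1, d_1) = (41, 61), so from here the quotients repeat a_1, ..., a_10; the period length is 10.
So sqrt(1742) = [41; (1, 2, 1, 4, 6, 4, 1, 2, 1, 82)] with period length k = 10.
k is even, so the fundamental solution of x^2 - 1742y^2 = 1 is (p_{k-1}, q_{k-1}) = (p_9, q_9); compute convergents through index 9.
Convergents (p_i = a_i*p_{i-1} + p_{i-2}, q_i = a_i*q_{i-1} + q_{i-2} with p_{-2}=0, p_{-1}=1, q_{-2}=1, q_{-1}=0):
  i=0: a_0=41, p_0 = 41*1 + 0 = 41, q_0 = 41*0 + 1 = 1.
  i=1: a_1=1, p_1 = 1*41 + 1 = 42, q_1 = 1*1 + 0 = 1.
  i=2: a_2=2, p_2 = 2*42 + 41 = 125, q_2 = 2*1 + 1 = 3.
  i=3: a_3=1, p_3 = 1*125 + 42 = 167, q_3 = 1*3 + 1 = 4.
  i=4: a_4=4, p_4 = 4*167 + 125 = 793, q_4 = 4*4 + 3 = 19.
  i=5: a_5=6, p_5 = 6*793 + 167 = 4925, q_5 = 6*19 + 4 = 118.
  i=6: a_6=4, p_6 = 4*4925 + 793 = 20493, q_6 = 4*118 + 19 = 491.
  i=7: a_7=1, p_7 = 1*20493 + 4925 = 25418, q_7 = 1*491 + 118 = 609.
  i=8: a_8=2, p_8 = 2*25418 + 20493 = 71329, q_8 = 2*609 + 491 = 1709.
  i=9: a_9=1, p_9 = 1*71329 + 25418 = 96747, q_9 = 1*1709 + 609 = 2318.
Check: 96747^2 - 1742*2318^2 = 9359982009 - 9359982008 = 1, so (x, y) = (96747, 2318) solves the equation, and by the theorem it is the least positive solution.

(x, y) = (96747, 2318)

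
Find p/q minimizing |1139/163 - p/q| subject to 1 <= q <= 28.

Expand x = 1139/163 as a continued fraction with the Euclidean algorithm:
  1139 = 6*163 + 161, so a_0 = 6.
  163 = 1*161 + 2, so a_1 = 1.
  161 = 80*2 + 1, so a_2 = 80.
  2 = 2*1 + 0, so a_3 = 2.
so x = [6; 1, 80, 2].
Convergents (p_i = a_i*p_{i-1} + p_{i-2}, q_i = a_i*q_{i-1} + q_{i-2} with p_{-2}=0, p_{-1}=1, q_{-2}=1, q_{-1}=0), until the denominator exceeds 28:
  i=0: a_0=6, p_0 = 6*1 + 0 = 6, q_0 = 6*0 + 1 = 1.
  i=1: a_1=1, p_1 = 1*6 + 1 = 7, q_1 = 1*1 + 0 = 1.
  i=2: a_2=80, p_2 = 80*7 + 6 = 566, q_2 = 80*1 + 1 = 81.
q_2 = 81 > 28, so the last convergent with denominator <= 28 is p_1/q_1 = 7/1.
The closest fraction with denominator <= 28 is either p_1/q_1 or the intermediate fraction (k*p_1 + p_0)/(k*q_1 + q_0) with the largest k >= 1 whose denominator stays <= 28; these approach x as k grows, and every other convergent or intermediate fraction in range is farther away.
Largest k: floor((28 - q_0)/q_1) = floor((28 - 1)/1) = 27.
That gives (27*7 + 6)/(27*1 + 1) = 195/28.
Compare the errors: |x - 7/1| = |1139*1 - 7*163|/(163*1) = 2/163, and |x - 195/28| = |1139*28 - 195*163|/(163*28) = 107/4564.
Cross-multiplying, 2*4564 = 9128 < 17441 = 107*163, so 2/163 is smaller: the convergent 7/1 is closer to x than 195/28.

7/1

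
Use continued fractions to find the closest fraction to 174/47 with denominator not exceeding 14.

37/10

Expand x = 174/47 as a continued fraction with the Euclidean algorithm:
  174 = 3*47 + 33, so a_0 = 3.
  47 = 1*33 + 14, so a_1 = 1.
  33 = 2*14 + 5, so a_2 = 2.
  14 = 2*5 + 4, so a_3 = 2.
  5 = 1*4 + 1, so a_4 = 1.
  4 = 4*1 + 0, so a_5 = 4.
so x = [3; 1, 2, 2, 1, 4].
Convergents (p_i = a_i*p_{i-1} + p_{i-2}, q_i = a_i*q_{i-1} + q_{i-2} with p_{-2}=0, p_{-1}=1, q_{-2}=1, q_{-1}=0), until the denominator exceeds 14:
  i=0: a_0=3, p_0 = 3*1 + 0 = 3, q_0 = 3*0 + 1 = 1.
  i=1: a_1=1, p_1 = 1*3 + 1 = 4, q_1 = 1*1 + 0 = 1.
  i=2: a_2=2, p_2 = 2*4 + 3 = 11, q_2 = 2*1 + 1 = 3.
  i=3: a_3=2, p_3 = 2*11 + 4 = 26, q_3 = 2*3 + 1 = 7.
  i=4: a_4=1, p_4 = 1*26 + 11 = 37, q_4 = 1*7 + 3 = 10.
  i=5: a_5=4, p_5 = 4*37 + 26 = 174, q_5 = 4*10 + 7 = 47.
q_5 = 47 > 14, so the last convergent with denominator <= 14 is p_4/q_4 = 37/10.
The closest fraction with denominator <= 14 is either p_4/q_4 or the intermediate fraction (k*p_4 + p_3)/(k*q_4 + q_3) with the largest k >= 1 whose denominator stays <= 14; these approach x as k grows, and every other convergent or intermediate fraction in range is farther away.
Largest k: floor((14 - q_3)/q_4) = floor((14 - 7)/10) = 0.
Since k = 0, no intermediate fraction beyond p_4/q_4 has denominator <= 14, so the convergent 37/10 is the closest (its error is |174*10 - 37*47|/(47*10) = 1/470).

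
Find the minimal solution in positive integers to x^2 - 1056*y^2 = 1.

(x, y) = (65, 2)

First expand sqrt(1056) as a continued fraction. With x_i = (sqrt(1056) + m_i)/d_i and (m_0, d_0) = (0, 1): a_0 = floor(sqrt(1056)) = 32, since 32^2 = 1024 <= 1056 < 1089 = 33^2.
Iterate m_{i+1} = d_i*a_i - m_i, d_{i+1} = (1056 - m_{i+1}^2)/d_i, a_{i+1} = floor((a_0 + m_{i+1})/d_{i+1}):
  m_1 = 1*32 - 0 = 32, d_1 = (1056 - 32^2)/1 = 32/1 = 32, a_1 = floor((32 + 32)/32) = 2.
  m_2 = 32*2 - 32 = 32, d_2 = (1056 - 32^2)/32 = 32/32 = 1, a_2 = floor((32 + 32)/1) = 64.
  m_3 = 1*64 - 32 = 32, d_3 = (1056 - 32^2)/1 = 32/1 = 32: (m_3, d_3) = (m_1, d_1) = (32, 32), so from here the quotients repeat a_1, a_2; the period length is 2.
So sqrt(1056) = [32; (2, 64)] with period length k = 2.
k is even, so the fundamental solution of x^2 - 1056y^2 = 1 is (p_{k-1}, q_{k-1}) = (p_1, q_1); compute convergents through index 1.
Convergents (p_i = a_i*p_{i-1} + p_{i-2}, q_i = a_i*q_{i-1} + q_{i-2} with p_{-2}=0, p_{-1}=1, q_{-2}=1, q_{-1}=0):
  i=0: a_0=32, p_0 = 32*1 + 0 = 32, q_0 = 32*0 + 1 = 1.
  i=1: a_1=2, p_1 = 2*32 + 1 = 65, q_1 = 2*1 + 0 = 2.
Check: 65^2 - 1056*2^2 = 4225 - 4224 = 1, so (x, y) = (65, 2) solves the equation, and by the theorem it is the least positive solution.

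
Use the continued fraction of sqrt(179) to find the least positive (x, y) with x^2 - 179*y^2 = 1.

First expand sqrt(179) as a continued fraction. With x_i = (sqrt(179) + m_i)/d_i and (m_0, d_0) = (0, 1): a_0 = floor(sqrt(179)) = 13, since 13^2 = 169 <= 179 < 196 = 14^2.
Iterate m_{i+1} = d_i*a_i - m_i, d_{i+1} = (179 - m_{i+1}^2)/d_i, a_{i+1} = floor((a_0 + m_{i+1})/d_{i+1}):
  m_1 = 1*13 - 0 = 13, d_1 = (179 - 13^2)/1 = 10/1 = 10, a_1 = floor((13 + 13)/10) = 2.
  m_2 = 10*2 - 13 = 7, d_2 = (179 - 7^2)/10 = 130/10 = 13, a_2 = floor((13 + 7)/13) = 1.
  m_3 = 13*1 - 7 = 6, d_3 = (179 - 6^2)/13 = 143/13 = 11, a_3 = floor((13 + 6)/11) = 1.
  m_4 = 11*1 - 6 = 5, d_4 = (179 - 5^2)/11 = 154/11 = 14, a_4 = floor((13 + 5)/14) = 1.
  m_5 = 14*1 - 5 = 9, d_5 = (179 - 9^2)/14 = 98/14 = 7, a_5 = floor((13 + 9)/7) = 3.
  m_6 = 7*3 - 9 = 12, d_6 = (179 - 12^2)/7 = 35/7 = 5, a_6 = floor((13 + 12)/5) = 5.
  m_7 = 5*5 - 12 = 13, d_7 = (179 - 13^2)/5 = 10/5 = 2, a_7 = floor((13 + 13)/2) = 13.
  m_8 = 2*13 - 13 = 13, d_8 = (179 - 13^2)/2 = 10/2 = 5, a_8 = floor((13 + 13)/5) = 5.
  m_9 = 5*5 - 13 = 12, d_9 = (179 - 12^2)/5 = 35/5 = 7, a_9 = floor((13 + 12)/7) = 3.
  m_10 = 7*3 - 12 = 9, d_10 = (179 - 9^2)/7 = 98/7 = 14, a_10 = floor((13 + 9)/14) = 1.
  m_11 = 14*1 - 9 = 5, d_11 = (179 - 5^2)/14 = 154/14 = 11, a_11 = floor((13 + 5)/11) = 1.
  m_12 = 11*1 - 5 = 6, d_12 = (179 - 6^2)/11 = 143/11 = 13, a_12 = floor((13 + 6)/13) = 1.
  m_13 = 13*1 - 6 = 7, d_13 = (179 - 7^2)/13 = 130/13 = 10, a_13 = floor((13 + 7)/10) = 2.
  m_14 = 10*2 - 7 = 13, d_14 = (179 - 13^2)/10 = 10/10 = 1, a_14 = floor((13 + 13)/1) = 26.
  m_15 = 1*26 - 13 = 13, d_15 = (179 - 13^2)/1 = 10/1 = 10: (m_15, d_15) = (m_1, d_1) = (13, 10), so from here the quotients repeat a_1, ..., a_14; the period length is 14.
So sqrt(179) = [13; (2, 1, 1, 1, 3, 5, 13, 5, 3, 1, 1, 1, 2, 26)] with period length k = 14.
k is even, so the fundamental solution of x^2 - 179y^2 = 1 is (p_{k-1}, q_{k-1}) = (p_13, q_13); compute convergents through index 13.
Convergents (p_i = a_i*p_{i-1} + p_{i-2}, q_i = a_i*q_{i-1} + q_{i-2} with p_{-2}=0, p_{-1}=1, q_{-2}=1, q_{-1}=0):
  i=0: a_0=13, p_0 = 13*1 + 0 = 13, q_0 = 13*0 + 1 = 1.
  i=1: a_1=2, p_1 = 2*13 + 1 = 27, q_1 = 2*1 + 0 = 2.
  i=2: a_2=1, p_2 = 1*27 + 13 = 40, q_2 = 1*2 + 1 = 3.
  i=3: a_3=1, p_3 = 1*40 + 27 = 67, q_3 = 1*3 + 2 = 5.
  i=4: a_4=1, p_4 = 1*67 + 40 = 107, q_4 = 1*5 + 3 = 8.
  i=5: a_5=3, p_5 = 3*107 + 67 = 388, q_5 = 3*8 + 5 = 29.
  i=6: a_6=5, p_6 = 5*388 + 107 = 2047, q_6 = 5*29 + 8 = 153.
  i=7: a_7=13, p_7 = 13*2047 + 388 = 26999, q_7 = 13*153 + 29 = 2018.
  i=8: a_8=5, p_8 = 5*26999 + 2047 = 137042, q_8 = 5*2018 + 153 = 10243.
  i=9: a_9=3, p_9 = 3*137042 + 26999 = 438125, q_9 = 3*10243 + 2018 = 32747.
  i=10: a_10=1, p_10 = 1*438125 + 137042 = 575167, q_10 = 1*32747 + 10243 = 42990.
  i=11: a_11=1, p_11 = 1*575167 + 438125 = 1013292, q_11 = 1*42990 + 32747 = 75737.
  i=12: a_12=1, p_12 = 1*1013292 + 575167 = 1588459, q_12 = 1*75737 + 42990 = 118727.
  i=13: a_13=2, p_13 = 2*1588459 + 1013292 = 4190210, q_13 = 2*118727 + 75737 = 313191.
Check: 4190210^2 - 179*313191^2 = 17557859844100 - 17557859844099 = 1, so (x, y) = (4190210, 313191) solves the equation, and by the theorem it is the least positive solution.

(x, y) = (4190210, 313191)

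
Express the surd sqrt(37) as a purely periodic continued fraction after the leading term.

Write x_i = (sqrt(37) + m_i)/d_i with (m_0, d_0) = (0, 1). a_0 = floor(sqrt(37)) = 6, since 6^2 = 36 <= 37 < 49 = 7^2.
Iterate m_{i+1} = d_i*a_i - m_i, d_{i+1} = (37 - m_{i+1}^2)/d_i, a_{i+1} = floor((a_0 + m_{i+1})/d_{i+1}):
  m_1 = 1*6 - 0 = 6, d_1 = (37 - 6^2)/1 = 1/1 = 1, a_1 = floor((6 + 6)/1) = 12.
  m_2 = 1*12 - 6 = 6, d_2 = (37 - 6^2)/1 = 1/1 = 1: (m_2, d_2) = (m_1, d_1) = (6, 1), so from here the quotient a_1 repeats; the period length is 1.
Hence the expansion of sqrt(37) is a_0 = 6 followed by the repeating block 12 (period 1).

[6; (12)]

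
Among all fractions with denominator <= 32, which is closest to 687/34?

586/29

Expand x = 687/34 as a continued fraction with the Euclidean algorithm:
  687 = 20*34 + 7, so a_0 = 20.
  34 = 4*7 + 6, so a_1 = 4.
  7 = 1*6 + 1, so a_2 = 1.
  6 = 6*1 + 0, so a_3 = 6.
so x = [20; 4, 1, 6].
Convergents (p_i = a_i*p_{i-1} + p_{i-2}, q_i = a_i*q_{i-1} + q_{i-2} with p_{-2}=0, p_{-1}=1, q_{-2}=1, q_{-1}=0), until the denominator exceeds 32:
  i=0: a_0=20, p_0 = 20*1 + 0 = 20, q_0 = 20*0 + 1 = 1.
  i=1: a_1=4, p_1 = 4*20 + 1 = 81, q_1 = 4*1 + 0 = 4.
  i=2: a_2=1, p_2 = 1*81 + 20 = 101, q_2 = 1*4 + 1 = 5.
  i=3: a_3=6, p_3 = 6*101 + 81 = 687, q_3 = 6*5 + 4 = 34.
q_3 = 34 > 32, so the last convergent with denominator <= 32 is p_2/q_2 = 101/5.
The closest fraction with denominator <= 32 is either p_2/q_2 or the intermediate fraction (k*p_2 + p_1)/(k*q_2 + q_1) with the largest k >= 1 whose denominator stays <= 32; these approach x as k grows, and every other convergent or intermediate fraction in range is farther away.
Largest k: floor((32 - q_1)/q_2) = floor((32 - 4)/5) = 5.
That gives (5*101 + 81)/(5*5 + 4) = 586/29.
Compare the errors: |x - 101/5| = |687*5 - 101*34|/(34*5) = 1/170, and |x - 586/29| = |687*29 - 586*34|/(34*29) = 1/986.
Cross-multiplying, 1*170 = 170 < 986 = 1*986, so 1/986 is smaller: the intermediate fraction 586/29 is closer to x than 101/5.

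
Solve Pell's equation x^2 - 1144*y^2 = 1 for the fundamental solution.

First expand sqrt(1144) as a continued fraction. With x_i = (sqrt(1144) + m_i)/d_i and (m_0, d_0) = (0, 1): a_0 = floor(sqrt(1144)) = 33, since 33^2 = 1089 <= 1144 < 1156 = 34^2.
Iterate m_{i+1} = d_i*a_i - m_i, d_{i+1} = (1144 - m_{i+1}^2)/d_i, a_{i+1} = floor((a_0 + m_{i+1})/d_{i+1}):
  m_1 = 1*33 - 0 = 33, d_1 = (1144 - 33^2)/1 = 55/1 = 55, a_1 = floor((33 + 33)/55) = 1.
  m_2 = 55*1 - 33 = 22, d_2 = (1144 - 22^2)/55 = 660/55 = 12, a_2 = floor((33 + 22)/12) = 4.
  m_3 = 12*4 - 22 = 26, d_3 = (1144 - 26^2)/12 = 468/12 = 39, a_3 = floor((33 + 26)/39) = 1.
  m_4 = 39*1 - 26 = 13, d_4 = (1144 - 13^2)/39 = 975/39 = 25, a_4 = floor((33 + 13)/25) = 1.
  m_5 = 25*1 - 13 = 12, d_5 = (1144 - 12^2)/25 = 1000/25 = 40, a_5 = floor((33 + 12)/40) = 1.
  m_6 = 40*1 - 12 = 28, d_6 = (1144 - 28^2)/40 = 360/40 = 9, a_6 = floor((33 + 28)/9) = 6.
  m_7 = 9*6 - 28 = 26, d_7 = (1144 - 26^2)/9 = 468/9 = 52, a_7 = floor((33 + 26)/52) = 1.
  m_8 = 52*1 - 26 = 26, d_8 = (1144 - 26^2)/52 = 468/52 = 9, a_8 = floor((33 + 26)/9) = 6.
  m_9 = 9*6 - 26 = 28, d_9 = (1144 - 28^2)/9 = 360/9 = 40, a_9 = floor((33 + 28)/40) = 1.
  m_10 = 40*1 - 28 = 12, d_10 = (1144 - 12^2)/40 = 1000/40 = 25, a_10 = floor((33 + 12)/25) = 1.
  m_11 = 25*1 - 12 = 13, d_11 = (1144 - 13^2)/25 = 975/25 = 39, a_11 = floor((33 + 13)/39) = 1.
  m_12 = 39*1 - 13 = 26, d_12 = (1144 - 26^2)/39 = 468/39 = 12, a_12 = floor((33 + 26)/12) = 4.
  m_13 = 12*4 - 26 = 22, d_13 = (1144 - 22^2)/12 = 660/12 = 55, a_13 = floor((33 + 22)/55) = 1.
  m_14 = 55*1 - 22 = 33, d_14 = (1144 - 33^2)/55 = 55/55 = 1, a_14 = floor((33 + 33)/1) = 66.
  m_15 = 1*66 - 33 = 33, d_15 = (1144 - 33^2)/1 = 55/1 = 55: (m_15, d_15) = (m_1, d_1) = (33, 55), so from here the quotients repeat a_1, ..., a_14; the period length is 14.
So sqrt(1144) = [33; (1, 4, 1, 1, 1, 6, 1, 6, 1, 1, 1, 4, 1, 66)] with period length k = 14.
k is even, so the fundamental solution of x^2 - 1144y^2 = 1 is (p_{k-1}, q_{k-1}) = (p_13, q_13); compute convergents through index 13.
Convergents (p_i = a_i*p_{i-1} + p_{i-2}, q_i = a_i*q_{i-1} + q_{i-2} with p_{-2}=0, p_{-1}=1, q_{-2}=1, q_{-1}=0):
  i=0: a_0=33, p_0 = 33*1 + 0 = 33, q_0 = 33*0 + 1 = 1.
  i=1: a_1=1, p_1 = 1*33 + 1 = 34, q_1 = 1*1 + 0 = 1.
  i=2: a_2=4, p_2 = 4*34 + 33 = 169, q_2 = 4*1 + 1 = 5.
  i=3: a_3=1, p_3 = 1*169 + 34 = 203, q_3 = 1*5 + 1 = 6.
  i=4: a_4=1, p_4 = 1*203 + 169 = 372, q_4 = 1*6 + 5 = 11.
  i=5: a_5=1, p_5 = 1*372 + 203 = 575, q_5 = 1*11 + 6 = 17.
  i=6: a_6=6, p_6 = 6*575 + 372 = 3822, q_6 = 6*17 + 11 = 113.
  i=7: a_7=1, p_7 = 1*3822 + 575 = 4397, q_7 = 1*113 + 17 = 130.
  i=8: a_8=6, p_8 = 6*4397 + 3822 = 30204, q_8 = 6*130 + 113 = 893.
  i=9: a_9=1, p_9 = 1*30204 + 4397 = 34601, q_9 = 1*893 + 130 = 1023.
  i=10: a_10=1, p_10 = 1*34601 + 30204 = 64805, q_10 = 1*1023 + 893 = 1916.
  i=11: a_11=1, p_11 = 1*64805 + 34601 = 99406, q_11 = 1*1916 + 1023 = 2939.
  i=12: a_12=4, p_12 = 4*99406 + 64805 = 462429, q_12 = 4*2939 + 1916 = 13672.
  i=13: a_13=1, p_13 = 1*462429 + 99406 = 561835, q_13 = 1*13672 + 2939 = 16611.
Check: 561835^2 - 1144*16611^2 = 315658567225 - 315658567224 = 1, so (x, y) = (561835, 16611) solves the equation, and by the theorem it is the least positive solution.

(x, y) = (561835, 16611)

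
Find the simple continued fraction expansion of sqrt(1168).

Write x_i = (sqrt(1168) + m_i)/d_i with (m_0, d_0) = (0, 1). a_0 = floor(sqrt(1168)) = 34, since 34^2 = 1156 <= 1168 < 1225 = 35^2.
Iterate m_{i+1} = d_i*a_i - m_i, d_{i+1} = (1168 - m_{i+1}^2)/d_i, a_{i+1} = floor((a_0 + m_{i+1})/d_{i+1}):
  m_1 = 1*34 - 0 = 34, d_1 = (1168 - 34^2)/1 = 12/1 = 12, a_1 = floor((34 + 34)/12) = 5.
  m_2 = 12*5 - 34 = 26, d_2 = (1168 - 26^2)/12 = 492/12 = 41, a_2 = floor((34 + 26)/41) = 1.
  m_3 = 41*1 - 26 = 15, d_3 = (1168 - 15^2)/41 = 943/41 = 23, a_3 = floor((34 + 15)/23) = 2.
  m_4 = 23*2 - 15 = 31, d_4 = (1168 - 31^2)/23 = 207/23 = 9, a_4 = floor((34 + 31)/9) = 7.
  m_5 = 9*7 - 31 = 32, d_5 = (1168 - 32^2)/9 = 144/9 = 16, a_5 = floor((34 + 32)/16) = 4.
  m_6 = 16*4 - 32 = 32, d_6 = (1168 - 32^2)/16 = 144/16 = 9, a_6 = floor((34 + 32)/9) = 7.
  m_7 = 9*7 - 32 = 31, d_7 = (1168 - 31^2)/9 = 207/9 = 23, a_7 = floor((34 + 31)/23) = 2.
  m_8 = 23*2 - 31 = 15, d_8 = (1168 - 15^2)/23 = 943/23 = 41, a_8 = floor((34 + 15)/41) = 1.
  m_9 = 41*1 - 15 = 26, d_9 = (1168 - 26^2)/41 = 492/41 = 12, a_9 = floor((34 + 26)/12) = 5.
  m_10 = 12*5 - 26 = 34, d_10 = (1168 - 34^2)/12 = 12/12 = 1, a_10 = floor((34 + 34)/1) = 68.
  m_11 = 1*68 - 34 = 34, d_11 = (1168 - 34^2)/1 = 12/1 = 12: (m_11, d_11) = (m_1, d_1) = (34, 12), so from here the quotients repeat a_1, ..., a_10; the period length is 10.
Hence the expansion of sqrt(1168) is a_0 = 34 followed by the repeating block 5, 1, 2, 7, 4, 7, 2, 1, 5, 68 (period 10).

[34; (5, 1, 2, 7, 4, 7, 2, 1, 5, 68)]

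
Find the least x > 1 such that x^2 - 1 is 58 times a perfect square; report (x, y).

(x, y) = (19603, 2574)

First expand sqrt(58) as a continued fraction. With x_i = (sqrt(58) + m_i)/d_i and (m_0, d_0) = (0, 1): a_0 = floor(sqrt(58)) = 7, since 7^2 = 49 <= 58 < 64 = 8^2.
Iterate m_{i+1} = d_i*a_i - m_i, d_{i+1} = (58 - m_{i+1}^2)/d_i, a_{i+1} = floor((a_0 + m_{i+1})/d_{i+1}):
  m_1 = 1*7 - 0 = 7, d_1 = (58 - 7^2)/1 = 9/1 = 9, a_1 = floor((7 + 7)/9) = 1.
  m_2 = 9*1 - 7 = 2, d_2 = (58 - 2^2)/9 = 54/9 = 6, a_2 = floor((7 + 2)/6) = 1.
  m_3 = 6*1 - 2 = 4, d_3 = (58 - 4^2)/6 = 42/6 = 7, a_3 = floor((7 + 4)/7) = 1.
  m_4 = 7*1 - 4 = 3, d_4 = (58 - 3^2)/7 = 49/7 = 7, a_4 = floor((7 + 3)/7) = 1.
  m_5 = 7*1 - 3 = 4, d_5 = (58 - 4^2)/7 = 42/7 = 6, a_5 = floor((7 + 4)/6) = 1.
  m_6 = 6*1 - 4 = 2, d_6 = (58 - 2^2)/6 = 54/6 = 9, a_6 = floor((7 + 2)/9) = 1.
  m_7 = 9*1 - 2 = 7, d_7 = (58 - 7^2)/9 = 9/9 = 1, a_7 = floor((7 + 7)/1) = 14.
  m_8 = 1*14 - 7 = 7, d_8 = (58 - 7^2)/1 = 9/1 = 9: (m_8, d_8) = (m_1, d_1) = (7, 9), so from here the quotients repeat a_1, ..., a_7; the period length is 7.
So sqrt(58) = [7; (1, 1, 1, 1, 1, 1, 14)] with period length k = 7.
k is odd, so (p_{k-1}, q_{k-1}) only solves x^2 - 58y^2 = -1 and the fundamental solution of x^2 - 58y^2 = 1 is (p_{2k-1}, q_{2k-1}) = (p_13, q_13); compute convergents through index 13, running through the period twice.
Convergents (p_i = a_i*p_{i-1} + p_{i-2}, q_i = a_i*q_{i-1} + q_{i-2} with p_{-2}=0, p_{-1}=1, q_{-2}=1, q_{-1}=0):
  i=0: a_0=7, p_0 = 7*1 + 0 = 7, q_0 = 7*0 + 1 = 1.
  i=1: a_1=1, p_1 = 1*7 + 1 = 8, q_1 = 1*1 + 0 = 1.
  i=2: a_2=1, p_2 = 1*8 + 7 = 15, q_2 = 1*1 + 1 = 2.
  i=3: a_3=1, p_3 = 1*15 + 8 = 23, q_3 = 1*2 + 1 = 3.
  i=4: a_4=1, p_4 = 1*23 + 15 = 38, q_4 = 1*3 + 2 = 5.
  i=5: a_5=1, p_5 = 1*38 + 23 = 61, q_5 = 1*5 + 3 = 8.
  i=6: a_6=1, p_6 = 1*61 + 38 = 99, q_6 = 1*8 + 5 = 13.
  i=7: a_7=14, p_7 = 14*99 + 61 = 1447, q_7 = 14*13 + 8 = 190.
  i=8: a_8=1, p_8 = 1*1447 + 99 = 1546, q_8 = 1*190 + 13 = 203.
  i=9: a_9=1, p_9 = 1*1546 + 1447 = 2993, q_9 = 1*203 + 190 = 393.
  i=10: a_10=1, p_10 = 1*2993 + 1546 = 4539, q_10 = 1*393 + 203 = 596.
  i=11: a_11=1, p_11 = 1*4539 + 2993 = 7532, q_11 = 1*596 + 393 = 989.
  i=12: a_12=1, p_12 = 1*7532 + 4539 = 12071, q_12 = 1*989 + 596 = 1585.
  i=13: a_13=1, p_13 = 1*12071 + 7532 = 19603, q_13 = 1*1585 + 989 = 2574.
Indeed p_6^2 - 58*q_6^2 = 9801 - 9802 = -1, not +1.
Check: 19603^2 - 58*2574^2 = 384277609 - 384277608 = 1, so (x, y) = (19603, 2574) solves the equation, and by the theorem it is the least positive solution.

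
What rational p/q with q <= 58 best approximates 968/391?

52/21

Expand x = 968/391 as a continued fraction with the Euclidean algorithm:
  968 = 2*391 + 186, so a_0 = 2.
  391 = 2*186 + 19, so a_1 = 2.
  186 = 9*19 + 15, so a_2 = 9.
  19 = 1*15 + 4, so a_3 = 1.
  15 = 3*4 + 3, so a_4 = 3.
  4 = 1*3 + 1, so a_5 = 1.
  3 = 3*1 + 0, so a_6 = 3.
so x = [2; 2, 9, 1, 3, 1, 3].
Convergents (p_i = a_i*p_{i-1} + p_{i-2}, q_i = a_i*q_{i-1} + q_{i-2} with p_{-2}=0, p_{-1}=1, q_{-2}=1, q_{-1}=0), until the denominator exceeds 58:
  i=0: a_0=2, p_0 = 2*1 + 0 = 2, q_0 = 2*0 + 1 = 1.
  i=1: a_1=2, p_1 = 2*2 + 1 = 5, q_1 = 2*1 + 0 = 2.
  i=2: a_2=9, p_2 = 9*5 + 2 = 47, q_2 = 9*2 + 1 = 19.
  i=3: a_3=1, p_3 = 1*47 + 5 = 52, q_3 = 1*19 + 2 = 21.
  i=4: a_4=3, p_4 = 3*52 + 47 = 203, q_4 = 3*21 + 19 = 82.
q_4 = 82 > 58, so the last convergent with denominator <= 58 is p_3/q_3 = 52/21.
The closest fraction with denominator <= 58 is either p_3/q_3 or the intermediate fraction (k*p_3 + p_2)/(k*q_3 + q_2) with the largest k >= 1 whose denominator stays <= 58; these approach x as k grows, and every other convergent or intermediate fraction in range is farther away.
Largest k: floor((58 - q_2)/q_3) = floor((58 - 19)/21) = 1.
That gives (1*52 + 47)/(1*21 + 19) = 99/40.
Compare the errors: |x - 52/21| = |968*21 - 52*391|/(391*21) = 4/8211, and |x - 99/40| = |968*40 - 99*391|/(391*40) = 11/15640.
Cross-multiplying, 4*15640 = 62560 < 90321 = 11*8211, so 4/8211 is smaller: the convergent 52/21 is closer to x than 99/40.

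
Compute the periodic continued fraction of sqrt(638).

Write x_i = (sqrt(638) + m_i)/d_i with (m_0, d_0) = (0, 1). a_0 = floor(sqrt(638)) = 25, since 25^2 = 625 <= 638 < 676 = 26^2.
Iterate m_{i+1} = d_i*a_i - m_i, d_{i+1} = (638 - m_{i+1}^2)/d_i, a_{i+1} = floor((a_0 + m_{i+1})/d_{i+1}):
  m_1 = 1*25 - 0 = 25, d_1 = (638 - 25^2)/1 = 13/1 = 13, a_1 = floor((25 + 25)/13) = 3.
  m_2 = 13*3 - 25 = 14, d_2 = (638 - 14^2)/13 = 442/13 = 34, a_2 = floor((25 + 14)/34) = 1.
  m_3 = 34*1 - 14 = 20, d_3 = (638 - 20^2)/34 = 238/34 = 7, a_3 = floor((25 + 20)/7) = 6.
  m_4 = 7*6 - 20 = 22, d_4 = (638 - 22^2)/7 = 154/7 = 22, a_4 = floor((25 + 22)/22) = 2.
  m_5 = 22*2 - 22 = 22, d_5 = (638 - 22^2)/22 = 154/22 = 7, a_5 = floor((25 + 22)/7) = 6.
  m_6 = 7*6 - 22 = 20, d_6 = (638 - 20^2)/7 = 238/7 = 34, a_6 = floor((25 + 20)/34) = 1.
  m_7 = 34*1 - 20 = 14, d_7 = (638 - 14^2)/34 = 442/34 = 13, a_7 = floor((25 + 14)/13) = 3.
  m_8 = 13*3 - 14 = 25, d_8 = (638 - 25^2)/13 = 13/13 = 1, a_8 = floor((25 + 25)/1) = 50.
  m_9 = 1*50 - 25 = 25, d_9 = (638 - 25^2)/1 = 13/1 = 13: (m_9, d_9) = (m_1, d_1) = (25, 13), so from here the quotients repeat a_1, ..., a_8; the period length is 8.
Hence the expansion of sqrt(638) is a_0 = 25 followed by the repeating block 3, 1, 6, 2, 6, 1, 3, 50 (period 8).

[25; (3, 1, 6, 2, 6, 1, 3, 50)]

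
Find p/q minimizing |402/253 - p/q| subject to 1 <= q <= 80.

116/73

Expand x = 402/253 as a continued fraction with the Euclidean algorithm:
  402 = 1*253 + 149, so a_0 = 1.
  253 = 1*149 + 104, so a_1 = 1.
  149 = 1*104 + 45, so a_2 = 1.
  104 = 2*45 + 14, so a_3 = 2.
  45 = 3*14 + 3, so a_4 = 3.
  14 = 4*3 + 2, so a_5 = 4.
  3 = 1*2 + 1, so a_6 = 1.
  2 = 2*1 + 0, so a_7 = 2.
so x = [1; 1, 1, 2, 3, 4, 1, 2].
Convergents (p_i = a_i*p_{i-1} + p_{i-2}, q_i = a_i*q_{i-1} + q_{i-2} with p_{-2}=0, p_{-1}=1, q_{-2}=1, q_{-1}=0), until the denominator exceeds 80:
  i=0: a_0=1, p_0 = 1*1 + 0 = 1, q_0 = 1*0 + 1 = 1.
  i=1: a_1=1, p_1 = 1*1 + 1 = 2, q_1 = 1*1 + 0 = 1.
  i=2: a_2=1, p_2 = 1*2 + 1 = 3, q_2 = 1*1 + 1 = 2.
  i=3: a_3=2, p_3 = 2*3 + 2 = 8, q_3 = 2*2 + 1 = 5.
  i=4: a_4=3, p_4 = 3*8 + 3 = 27, q_4 = 3*5 + 2 = 17.
  i=5: a_5=4, p_5 = 4*27 + 8 = 116, q_5 = 4*17 + 5 = 73.
  i=6: a_6=1, p_6 = 1*116 + 27 = 143, q_6 = 1*73 + 17 = 90.
q_6 = 90 > 80, so the last convergent with denominator <= 80 is p_5/q_5 = 116/73.
The closest fraction with denominator <= 80 is either p_5/q_5 or the intermediate fraction (k*p_5 + p_4)/(k*q_5 + q_4) with the largest k >= 1 whose denominator stays <= 80; these approach x as k grows, and every other convergent or intermediate fraction in range is farther away.
Largest k: floor((80 - q_4)/q_5) = floor((80 - 17)/73) = 0.
Since k = 0, no intermediate fraction beyond p_5/q_5 has denominator <= 80, so the convergent 116/73 is the closest (its error is |402*73 - 116*253|/(253*73) = 2/18469).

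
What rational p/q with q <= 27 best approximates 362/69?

Expand x = 362/69 as a continued fraction with the Euclidean algorithm:
  362 = 5*69 + 17, so a_0 = 5.
  69 = 4*17 + 1, so a_1 = 4.
  17 = 17*1 + 0, so a_2 = 17.
so x = [5; 4, 17].
Convergents (p_i = a_i*p_{i-1} + p_{i-2}, q_i = a_i*q_{i-1} + q_{i-2} with p_{-2}=0, p_{-1}=1, q_{-2}=1, q_{-1}=0), until the denominator exceeds 27:
  i=0: a_0=5, p_0 = 5*1 + 0 = 5, q_0 = 5*0 + 1 = 1.
  i=1: a_1=4, p_1 = 4*5 + 1 = 21, q_1 = 4*1 + 0 = 4.
  i=2: a_2=17, p_2 = 17*21 + 5 = 362, q_2 = 17*4 + 1 = 69.
q_2 = 69 > 27, so the last convergent with denominator <= 27 is p_1/q_1 = 21/4.
The closest fraction with denominator <= 27 is either p_1/q_1 or the intermediate fraction (k*p_1 + p_0)/(k*q_1 + q_0) with the largest k >= 1 whose denominator stays <= 27; these approach x as k grows, and every other convergent or intermediate fraction in range is farther away.
Largest k: floor((27 - q_0)/q_1) = floor((27 - 1)/4) = 6.
That gives (6*21 + 5)/(6*4 + 1) = 131/25.
Compare the errors: |x - 21/4| = |362*4 - 21*69|/(69*4) = 1/276, and |x - 131/25| = |362*25 - 131*69|/(69*25) = 11/1725.
Cross-multiplying, 1*1725 = 1725 < 3036 = 11*276, so 1/276 is smaller: the convergent 21/4 is closer to x than 131/25.

21/4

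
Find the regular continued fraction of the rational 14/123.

[0; 8, 1, 3, 1, 2]

Run the Euclidean algorithm on 14 and 123; the successive quotients are the partial quotients a_0, a_1, ... (each step inverts the fractional part left over by the previous one):
  14 = 0*123 + 14, so a_0 = 0.
  123 = 8*14 + 11, so a_1 = 8.
  14 = 1*11 + 3, so a_2 = 1.
  11 = 3*3 + 2, so a_3 = 3.
  3 = 1*2 + 1, so a_4 = 1.
  2 = 2*1 + 0, so a_5 = 2.
The remainder reaches 0 after 6 divisions, so the expansion has 6 partial quotients, read off in order.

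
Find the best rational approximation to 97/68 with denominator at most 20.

Expand x = 97/68 as a continued fraction with the Euclidean algorithm:
  97 = 1*68 + 29, so a_0 = 1.
  68 = 2*29 + 10, so a_1 = 2.
  29 = 2*10 + 9, so a_2 = 2.
  10 = 1*9 + 1, so a_3 = 1.
  9 = 9*1 + 0, so a_4 = 9.
so x = [1; 2, 2, 1, 9].
Convergents (p_i = a_i*p_{i-1} + p_{i-2}, q_i = a_i*q_{i-1} + q_{i-2} with p_{-2}=0, p_{-1}=1, q_{-2}=1, q_{-1}=0), until the denominator exceeds 20:
  i=0: a_0=1, p_0 = 1*1 + 0 = 1, q_0 = 1*0 + 1 = 1.
  i=1: a_1=2, p_1 = 2*1 + 1 = 3, q_1 = 2*1 + 0 = 2.
  i=2: a_2=2, p_2 = 2*3 + 1 = 7, q_2 = 2*2 + 1 = 5.
  i=3: a_3=1, p_3 = 1*7 + 3 = 10, q_3 = 1*5 + 2 = 7.
  i=4: a_4=9, p_4 = 9*10 + 7 = 97, q_4 = 9*7 + 5 = 68.
q_4 = 68 > 20, so the last convergent with denominator <= 20 is p_3/q_3 = 10/7.
The closest fraction with denominator <= 20 is either p_3/q_3 or the intermediate fraction (k*p_3 + p_2)/(k*q_3 + q_2) with the largest k >= 1 whose denominator stays <= 20; these approach x as k grows, and every other convergent or intermediate fraction in range is farther away.
Largest k: floor((20 - q_2)/q_3) = floor((20 - 5)/7) = 2.
That gives (2*10 + 7)/(2*7 + 5) = 27/19.
Compare the errors: |x - 10/7| = |97*7 - 10*68|/(68*7) = 1/476, and |x - 27/19| = |97*19 - 27*68|/(68*19) = 7/1292.
Cross-multiplying, 1*1292 = 1292 < 3332 = 7*476, so 1/476 is smaller: the convergent 10/7 is closer to x than 27/19.

10/7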